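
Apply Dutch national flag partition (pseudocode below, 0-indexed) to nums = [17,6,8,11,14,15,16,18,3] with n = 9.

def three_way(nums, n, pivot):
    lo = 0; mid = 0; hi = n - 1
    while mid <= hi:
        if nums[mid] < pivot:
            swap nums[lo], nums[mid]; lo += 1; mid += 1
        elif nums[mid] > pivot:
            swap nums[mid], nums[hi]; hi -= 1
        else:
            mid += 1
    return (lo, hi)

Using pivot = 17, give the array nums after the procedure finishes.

[6,8,11,14,15,16,3,17,18]

lo=0 mid=0 hi=8
17=17: mid=1
6<17: swap(0,1), lo=1 mid=2 ⇒ [6,17,8,11,14,15,16,18,3]
8<17: swap(1,2), lo=2 mid=3 ⇒ [6,8,17,11,14,15,16,18,3]
11<17: swap(2,3), lo=3 mid=4 ⇒ [6,8,11,17,14,15,16,18,3]
14<17: swap(3,4), lo=4 mid=5 ⇒ [6,8,11,14,17,15,16,18,3]
15<17: swap(4,5), lo=5 mid=6 ⇒ [6,8,11,14,15,17,16,18,3]
16<17: swap(5,6), lo=6 mid=7 ⇒ [6,8,11,14,15,16,17,18,3]
18>17: swap(7,8), hi=7 ⇒ [6,8,11,14,15,16,17,3,18]
3<17: swap(6,7), lo=7 mid=8 ⇒ [6,8,11,14,15,16,3,17,18]
done. lo=7 hi=7; nums=[6,8,11,14,15,16,3,17,18]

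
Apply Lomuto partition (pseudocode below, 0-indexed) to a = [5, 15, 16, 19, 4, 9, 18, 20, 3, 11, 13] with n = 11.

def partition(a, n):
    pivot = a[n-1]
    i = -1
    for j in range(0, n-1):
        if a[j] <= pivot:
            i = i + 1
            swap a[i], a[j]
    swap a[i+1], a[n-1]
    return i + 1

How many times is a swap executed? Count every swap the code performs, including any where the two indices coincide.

pivot = a[10] = 13; i = -1
j=0: a[0]=5 ≤ 13 → i=0, swap a[0],a[0] (no change) → [5, 15, 16, 19, 4, 9, 18, 20, 3, 11, 13]
j=1: a[1]=15 > 13 → no swap
j=2: a[2]=16 > 13 → no swap
j=3: a[3]=19 > 13 → no swap
j=4: a[4]=4 ≤ 13 → i=1, swap a[1],a[4] → [5, 4, 16, 19, 15, 9, 18, 20, 3, 11, 13]
j=5: a[5]=9 ≤ 13 → i=2, swap a[2],a[5] → [5, 4, 9, 19, 15, 16, 18, 20, 3, 11, 13]
j=6: a[6]=18 > 13 → no swap
j=7: a[7]=20 > 13 → no swap
j=8: a[8]=3 ≤ 13 → i=3, swap a[3],a[8] → [5, 4, 9, 3, 15, 16, 18, 20, 19, 11, 13]
j=9: a[9]=11 ≤ 13 → i=4, swap a[4],a[9] → [5, 4, 9, 3, 11, 16, 18, 20, 19, 15, 13]
final swap a[5],a[10] → [5, 4, 9, 3, 11, 13, 18, 20, 19, 15, 16]; return 5

6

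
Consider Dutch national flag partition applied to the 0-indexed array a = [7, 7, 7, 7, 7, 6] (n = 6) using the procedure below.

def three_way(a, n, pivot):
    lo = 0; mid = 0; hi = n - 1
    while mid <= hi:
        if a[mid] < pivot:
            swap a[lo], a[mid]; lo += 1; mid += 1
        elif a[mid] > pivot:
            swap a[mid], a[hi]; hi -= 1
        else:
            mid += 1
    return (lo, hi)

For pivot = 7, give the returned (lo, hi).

lo=0 mid=0 hi=5
7=7: mid=1
7=7: mid=2
7=7: mid=3
7=7: mid=4
7=7: mid=5
6<7: swap(0,5), lo=1 mid=6 ⇒ [6, 7, 7, 7, 7, 7]
done. lo=1 hi=5; a=[6, 7, 7, 7, 7, 7]

(1, 5)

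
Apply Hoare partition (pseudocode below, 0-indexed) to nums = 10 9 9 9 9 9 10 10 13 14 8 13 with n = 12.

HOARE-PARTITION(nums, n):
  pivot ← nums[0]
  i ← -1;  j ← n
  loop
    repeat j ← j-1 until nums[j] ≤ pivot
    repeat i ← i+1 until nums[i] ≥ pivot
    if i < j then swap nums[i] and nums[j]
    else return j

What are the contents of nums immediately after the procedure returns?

pivot = nums[0] = 10; i = -1, j = 12
j→10 (nums[10]=8≤10), i→0 (nums[0]=10≥10); i<j, swap → 8 9 9 9 9 9 10 10 13 14 10 13
j→7 (nums[7]=10≤10), i→6 (nums[6]=10≥10); i<j, swap → 8 9 9 9 9 9 10 10 13 14 10 13
j→6, i→7; i≥j, return j=6. nums = 8 9 9 9 9 9 10 10 13 14 10 13

8 9 9 9 9 9 10 10 13 14 10 13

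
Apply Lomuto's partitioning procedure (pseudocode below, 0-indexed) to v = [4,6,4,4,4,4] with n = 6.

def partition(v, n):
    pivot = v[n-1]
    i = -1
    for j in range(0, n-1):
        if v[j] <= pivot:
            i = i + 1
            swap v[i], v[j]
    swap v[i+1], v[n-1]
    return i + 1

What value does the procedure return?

4

pivot=4, i=-1
j=0: 4≤4, i=0, swap(0,0) ⇒ [4,6,4,4,4,4]
j=1: 6>4, skip
j=2: 4≤4, i=1, swap(1,2) ⇒ [4,4,6,4,4,4]
j=3: 4≤4, i=2, swap(2,3) ⇒ [4,4,4,6,4,4]
j=4: 4≤4, i=3, swap(3,4) ⇒ [4,4,4,4,6,4]
swap(4,5) ⇒ [4,4,4,4,4,6]; return 4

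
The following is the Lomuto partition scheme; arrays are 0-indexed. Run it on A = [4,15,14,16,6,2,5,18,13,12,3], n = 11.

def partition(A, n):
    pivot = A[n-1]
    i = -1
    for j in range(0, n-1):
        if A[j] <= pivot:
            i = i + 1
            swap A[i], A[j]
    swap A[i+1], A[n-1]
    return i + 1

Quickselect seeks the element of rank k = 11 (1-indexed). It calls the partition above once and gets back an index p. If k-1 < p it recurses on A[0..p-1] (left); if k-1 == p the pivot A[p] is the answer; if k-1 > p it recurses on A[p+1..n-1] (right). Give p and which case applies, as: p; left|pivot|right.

pivot=3, i=-1
j=0: 4>3, skip
j=1: 15>3, skip
j=2: 14>3, skip
j=3: 16>3, skip
j=4: 6>3, skip
j=5: 2≤3, i=0, swap(0,5) ⇒ [2,15,14,16,6,4,5,18,13,12,3]
j=6: 5>3, skip
j=7: 18>3, skip
j=8: 13>3, skip
j=9: 12>3, skip
swap(1,10) ⇒ [2,3,14,16,6,4,5,18,13,12,15]; return 1
p = 1; k-1 = 10 > 1 ⇒ right

1; right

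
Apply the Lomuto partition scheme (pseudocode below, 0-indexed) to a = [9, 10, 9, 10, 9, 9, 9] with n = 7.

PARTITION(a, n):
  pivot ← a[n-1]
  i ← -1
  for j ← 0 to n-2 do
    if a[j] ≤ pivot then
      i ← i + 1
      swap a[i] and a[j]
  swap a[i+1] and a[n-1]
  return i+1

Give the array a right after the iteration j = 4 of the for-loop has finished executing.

[9, 9, 9, 10, 10, 9, 9]

pivot=9, i=-1
j=0: 9≤9, i=0, swap(0,0) ⇒ [9, 10, 9, 10, 9, 9, 9]
j=1: 10>9, skip
j=2: 9≤9, i=1, swap(1,2) ⇒ [9, 9, 10, 10, 9, 9, 9]
j=3: 10>9, skip
j=4: 9≤9, i=2, swap(2,4) ⇒ [9, 9, 9, 10, 10, 9, 9]
(after j=4) a = [9, 9, 9, 10, 10, 9, 9]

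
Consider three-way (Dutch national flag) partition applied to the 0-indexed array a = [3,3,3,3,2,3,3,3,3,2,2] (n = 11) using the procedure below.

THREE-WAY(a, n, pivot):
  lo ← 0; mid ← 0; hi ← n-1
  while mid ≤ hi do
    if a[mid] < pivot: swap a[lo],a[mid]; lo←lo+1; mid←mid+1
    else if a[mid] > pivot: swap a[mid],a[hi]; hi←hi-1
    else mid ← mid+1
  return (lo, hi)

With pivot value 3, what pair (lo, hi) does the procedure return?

(3, 10)

lo=0 mid=0 hi=10
3=3: mid=1
3=3: mid=2
3=3: mid=3
3=3: mid=4
2<3: swap(0,4), lo=1 mid=5 ⇒ [2,3,3,3,3,3,3,3,3,2,2]
3=3: mid=6
3=3: mid=7
3=3: mid=8
3=3: mid=9
2<3: swap(1,9), lo=2 mid=10 ⇒ [2,2,3,3,3,3,3,3,3,3,2]
2<3: swap(2,10), lo=3 mid=11 ⇒ [2,2,2,3,3,3,3,3,3,3,3]
done. lo=3 hi=10; a=[2,2,2,3,3,3,3,3,3,3,3]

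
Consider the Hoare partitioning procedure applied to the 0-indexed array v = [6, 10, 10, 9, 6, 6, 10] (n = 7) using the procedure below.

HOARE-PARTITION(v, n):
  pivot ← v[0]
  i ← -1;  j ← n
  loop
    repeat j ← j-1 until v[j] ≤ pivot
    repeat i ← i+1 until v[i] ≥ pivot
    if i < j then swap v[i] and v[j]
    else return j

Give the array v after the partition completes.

[6, 6, 10, 9, 10, 6, 10]

pivot = v[0] = 6; i = -1, j = 7
j→5 (v[5]=6≤6), i→0 (v[0]=6≥6); i<j, swap → [6, 10, 10, 9, 6, 6, 10]
j→4 (v[4]=6≤6), i→1 (v[1]=10≥6); i<j, swap → [6, 6, 10, 9, 10, 6, 10]
j→1, i→2; i≥j, return j=1. v = [6, 6, 10, 9, 10, 6, 10]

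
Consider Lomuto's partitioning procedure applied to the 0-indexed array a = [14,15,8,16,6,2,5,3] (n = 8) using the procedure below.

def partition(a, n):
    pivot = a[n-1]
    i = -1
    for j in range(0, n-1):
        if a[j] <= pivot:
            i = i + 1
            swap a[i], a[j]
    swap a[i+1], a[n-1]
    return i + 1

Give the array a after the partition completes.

[2,3,8,16,6,14,5,15]

pivot = a[7] = 3; i = -1
j=0: a[0]=14 > 3 → no swap
j=1: a[1]=15 > 3 → no swap
j=2: a[2]=8 > 3 → no swap
j=3: a[3]=16 > 3 → no swap
j=4: a[4]=6 > 3 → no swap
j=5: a[5]=2 ≤ 3 → i=0, swap a[0],a[5] → [2,15,8,16,6,14,5,3]
j=6: a[6]=5 > 3 → no swap
final swap a[1],a[7] → [2,3,8,16,6,14,5,15]; return 1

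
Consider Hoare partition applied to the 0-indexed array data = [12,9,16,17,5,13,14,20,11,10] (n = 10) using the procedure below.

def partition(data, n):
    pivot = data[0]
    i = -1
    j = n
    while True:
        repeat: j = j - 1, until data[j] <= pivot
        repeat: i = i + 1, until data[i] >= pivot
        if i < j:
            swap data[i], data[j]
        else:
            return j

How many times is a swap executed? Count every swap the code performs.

pivot = data[0] = 12; i = -1, j = 10
j→9 (data[9]=10≤12), i→0 (data[0]=12≥12); i<j, swap → [10,9,16,17,5,13,14,20,11,12]
j→8 (data[8]=11≤12), i→2 (data[2]=16≥12); i<j, swap → [10,9,11,17,5,13,14,20,16,12]
j→4 (data[4]=5≤12), i→3 (data[3]=17≥12); i<j, swap → [10,9,11,5,17,13,14,20,16,12]
j→3, i→4; i≥j, return j=3. data = [10,9,11,5,17,13,14,20,16,12]

3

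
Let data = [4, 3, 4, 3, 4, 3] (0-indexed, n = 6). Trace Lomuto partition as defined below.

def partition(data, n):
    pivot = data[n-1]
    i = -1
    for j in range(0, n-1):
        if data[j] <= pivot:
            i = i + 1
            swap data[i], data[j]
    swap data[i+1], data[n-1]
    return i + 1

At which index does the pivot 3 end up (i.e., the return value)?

pivot = data[5] = 3; i = -1
j=0: data[0]=4 > 3 → no swap
j=1: data[1]=3 ≤ 3 → i=0, swap data[0],data[1] → [3, 4, 4, 3, 4, 3]
j=2: data[2]=4 > 3 → no swap
j=3: data[3]=3 ≤ 3 → i=1, swap data[1],data[3] → [3, 3, 4, 4, 4, 3]
j=4: data[4]=4 > 3 → no swap
final swap data[2],data[5] → [3, 3, 3, 4, 4, 4]; return 2

2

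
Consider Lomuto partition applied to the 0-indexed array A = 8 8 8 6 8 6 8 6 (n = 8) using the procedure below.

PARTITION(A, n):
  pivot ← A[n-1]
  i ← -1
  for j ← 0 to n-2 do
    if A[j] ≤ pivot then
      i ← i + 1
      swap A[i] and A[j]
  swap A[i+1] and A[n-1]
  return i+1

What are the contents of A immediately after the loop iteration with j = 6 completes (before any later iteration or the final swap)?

6 6 8 8 8 8 8 6

pivot=6, i=-1
j=0: 8>6, skip
j=1: 8>6, skip
j=2: 8>6, skip
j=3: 6≤6, i=0, swap(0,3) ⇒ 6 8 8 8 8 6 8 6
j=4: 8>6, skip
j=5: 6≤6, i=1, swap(1,5) ⇒ 6 6 8 8 8 8 8 6
j=6: 8>6, skip
(after j=6) A = 6 6 8 8 8 8 8 6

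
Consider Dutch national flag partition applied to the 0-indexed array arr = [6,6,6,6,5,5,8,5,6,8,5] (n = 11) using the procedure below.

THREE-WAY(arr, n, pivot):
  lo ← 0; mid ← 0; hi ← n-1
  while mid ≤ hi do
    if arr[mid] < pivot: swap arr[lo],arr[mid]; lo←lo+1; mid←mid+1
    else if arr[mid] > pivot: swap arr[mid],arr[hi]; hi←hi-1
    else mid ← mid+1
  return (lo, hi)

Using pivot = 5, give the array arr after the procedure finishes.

[5,5,5,5,6,8,6,6,8,6,6]

lo=0 mid=0 hi=10
6>5: swap(0,10), hi=9 ⇒ [5,6,6,6,5,5,8,5,6,8,6]
5=5: mid=1
6>5: swap(1,9), hi=8 ⇒ [5,8,6,6,5,5,8,5,6,6,6]
8>5: swap(1,8), hi=7 ⇒ [5,6,6,6,5,5,8,5,8,6,6]
6>5: swap(1,7), hi=6 ⇒ [5,5,6,6,5,5,8,6,8,6,6]
5=5: mid=2
6>5: swap(2,6), hi=5 ⇒ [5,5,8,6,5,5,6,6,8,6,6]
8>5: swap(2,5), hi=4 ⇒ [5,5,5,6,5,8,6,6,8,6,6]
5=5: mid=3
6>5: swap(3,4), hi=3 ⇒ [5,5,5,5,6,8,6,6,8,6,6]
5=5: mid=4
done. lo=0 hi=3; arr=[5,5,5,5,6,8,6,6,8,6,6]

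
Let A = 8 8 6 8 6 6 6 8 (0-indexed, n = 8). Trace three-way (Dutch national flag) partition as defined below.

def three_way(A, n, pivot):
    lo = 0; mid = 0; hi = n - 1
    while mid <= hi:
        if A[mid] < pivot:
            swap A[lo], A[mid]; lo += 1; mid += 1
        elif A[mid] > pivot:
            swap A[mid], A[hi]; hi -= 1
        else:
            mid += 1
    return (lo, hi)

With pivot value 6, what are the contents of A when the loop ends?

pivot = 6; lo=0, mid=0, hi=7
A[mid]=8>6: swap A[0],A[7]; hi=6 → 8 8 6 8 6 6 6 8
A[mid]=8>6: swap A[0],A[6]; hi=5 → 6 8 6 8 6 6 8 8
A[mid]=6=6: mid=1
A[mid]=8>6: swap A[1],A[5]; hi=4 → 6 6 6 8 6 8 8 8
A[mid]=6=6: mid=2
A[mid]=6=6: mid=3
A[mid]=8>6: swap A[3],A[4]; hi=3 → 6 6 6 6 8 8 8 8
A[mid]=6=6: mid=4
end: lo=0, hi=3; A = 6 6 6 6 8 8 8 8

6 6 6 6 8 8 8 8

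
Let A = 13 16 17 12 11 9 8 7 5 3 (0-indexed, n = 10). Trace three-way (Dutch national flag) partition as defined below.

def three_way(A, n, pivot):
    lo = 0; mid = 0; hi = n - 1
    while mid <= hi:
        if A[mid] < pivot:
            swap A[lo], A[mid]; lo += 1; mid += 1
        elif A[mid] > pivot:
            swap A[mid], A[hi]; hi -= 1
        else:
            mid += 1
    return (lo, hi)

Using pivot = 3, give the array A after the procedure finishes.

3 17 12 11 9 8 7 5 16 13

lo=0 mid=0 hi=9
13>3: swap(0,9), hi=8 ⇒ 3 16 17 12 11 9 8 7 5 13
3=3: mid=1
16>3: swap(1,8), hi=7 ⇒ 3 5 17 12 11 9 8 7 16 13
5>3: swap(1,7), hi=6 ⇒ 3 7 17 12 11 9 8 5 16 13
7>3: swap(1,6), hi=5 ⇒ 3 8 17 12 11 9 7 5 16 13
8>3: swap(1,5), hi=4 ⇒ 3 9 17 12 11 8 7 5 16 13
9>3: swap(1,4), hi=3 ⇒ 3 11 17 12 9 8 7 5 16 13
11>3: swap(1,3), hi=2 ⇒ 3 12 17 11 9 8 7 5 16 13
12>3: swap(1,2), hi=1 ⇒ 3 17 12 11 9 8 7 5 16 13
17>3: swap(1,1), hi=0 ⇒ 3 17 12 11 9 8 7 5 16 13
done. lo=0 hi=0; A=3 17 12 11 9 8 7 5 16 13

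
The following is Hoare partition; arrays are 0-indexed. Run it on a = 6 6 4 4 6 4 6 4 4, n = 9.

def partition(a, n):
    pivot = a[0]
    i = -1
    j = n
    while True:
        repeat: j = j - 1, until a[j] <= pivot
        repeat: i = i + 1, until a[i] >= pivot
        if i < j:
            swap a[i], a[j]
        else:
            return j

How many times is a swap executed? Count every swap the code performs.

3

pivot = a[0] = 6; i = -1, j = 9
j→8 (a[8]=4≤6), i→0 (a[0]=6≥6); i<j, swap → 4 6 4 4 6 4 6 4 6
j→7 (a[7]=4≤6), i→1 (a[1]=6≥6); i<j, swap → 4 4 4 4 6 4 6 6 6
j→6 (a[6]=6≤6), i→4 (a[4]=6≥6); i<j, swap → 4 4 4 4 6 4 6 6 6
j→5, i→6; i≥j, return j=5. a = 4 4 4 4 6 4 6 6 6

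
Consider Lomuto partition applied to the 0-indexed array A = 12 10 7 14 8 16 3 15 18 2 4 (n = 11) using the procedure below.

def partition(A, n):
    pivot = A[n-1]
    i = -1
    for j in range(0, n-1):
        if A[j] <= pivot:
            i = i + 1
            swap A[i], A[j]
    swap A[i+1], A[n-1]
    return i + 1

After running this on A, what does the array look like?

3 2 4 14 8 16 12 15 18 10 7

pivot=4, i=-1
j=0: 12>4, skip
j=1: 10>4, skip
j=2: 7>4, skip
j=3: 14>4, skip
j=4: 8>4, skip
j=5: 16>4, skip
j=6: 3≤4, i=0, swap(0,6) ⇒ 3 10 7 14 8 16 12 15 18 2 4
j=7: 15>4, skip
j=8: 18>4, skip
j=9: 2≤4, i=1, swap(1,9) ⇒ 3 2 7 14 8 16 12 15 18 10 4
swap(2,10) ⇒ 3 2 4 14 8 16 12 15 18 10 7; return 2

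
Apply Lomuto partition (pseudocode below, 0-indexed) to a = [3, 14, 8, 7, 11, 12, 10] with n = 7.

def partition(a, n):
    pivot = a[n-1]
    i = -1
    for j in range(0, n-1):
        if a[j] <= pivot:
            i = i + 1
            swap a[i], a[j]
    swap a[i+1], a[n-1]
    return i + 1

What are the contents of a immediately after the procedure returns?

pivot = a[6] = 10; i = -1
j=0: a[0]=3 ≤ 10 → i=0, swap a[0],a[0] (no change) → [3, 14, 8, 7, 11, 12, 10]
j=1: a[1]=14 > 10 → no swap
j=2: a[2]=8 ≤ 10 → i=1, swap a[1],a[2] → [3, 8, 14, 7, 11, 12, 10]
j=3: a[3]=7 ≤ 10 → i=2, swap a[2],a[3] → [3, 8, 7, 14, 11, 12, 10]
j=4: a[4]=11 > 10 → no swap
j=5: a[5]=12 > 10 → no swap
final swap a[3],a[6] → [3, 8, 7, 10, 11, 12, 14]; return 3

[3, 8, 7, 10, 11, 12, 14]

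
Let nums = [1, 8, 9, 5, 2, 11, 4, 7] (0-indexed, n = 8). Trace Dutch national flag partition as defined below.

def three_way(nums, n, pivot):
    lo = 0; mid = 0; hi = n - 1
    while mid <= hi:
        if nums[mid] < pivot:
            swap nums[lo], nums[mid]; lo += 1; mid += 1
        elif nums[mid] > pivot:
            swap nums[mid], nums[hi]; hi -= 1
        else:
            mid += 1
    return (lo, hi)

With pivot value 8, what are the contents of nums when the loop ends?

[1, 7, 5, 2, 4, 8, 11, 9]

lo=0 mid=0 hi=7
1<8: swap(0,0), lo=1 mid=1 ⇒ [1, 8, 9, 5, 2, 11, 4, 7]
8=8: mid=2
9>8: swap(2,7), hi=6 ⇒ [1, 8, 7, 5, 2, 11, 4, 9]
7<8: swap(1,2), lo=2 mid=3 ⇒ [1, 7, 8, 5, 2, 11, 4, 9]
5<8: swap(2,3), lo=3 mid=4 ⇒ [1, 7, 5, 8, 2, 11, 4, 9]
2<8: swap(3,4), lo=4 mid=5 ⇒ [1, 7, 5, 2, 8, 11, 4, 9]
11>8: swap(5,6), hi=5 ⇒ [1, 7, 5, 2, 8, 4, 11, 9]
4<8: swap(4,5), lo=5 mid=6 ⇒ [1, 7, 5, 2, 4, 8, 11, 9]
done. lo=5 hi=5; nums=[1, 7, 5, 2, 4, 8, 11, 9]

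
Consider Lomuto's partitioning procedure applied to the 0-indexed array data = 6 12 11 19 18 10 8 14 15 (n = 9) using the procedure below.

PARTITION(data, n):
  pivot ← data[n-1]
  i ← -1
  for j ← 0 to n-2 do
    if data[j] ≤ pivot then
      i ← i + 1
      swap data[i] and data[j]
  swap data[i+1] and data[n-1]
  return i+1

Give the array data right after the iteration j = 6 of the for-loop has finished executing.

6 12 11 10 8 19 18 14 15

pivot = data[8] = 15; i = -1
j=0: data[0]=6 ≤ 15 → i=0, swap data[0],data[0] (no change) → 6 12 11 19 18 10 8 14 15
j=1: data[1]=12 ≤ 15 → i=1, swap data[1],data[1] (no change) → 6 12 11 19 18 10 8 14 15
j=2: data[2]=11 ≤ 15 → i=2, swap data[2],data[2] (no change) → 6 12 11 19 18 10 8 14 15
j=3: data[3]=19 > 15 → no swap
j=4: data[4]=18 > 15 → no swap
j=5: data[5]=10 ≤ 15 → i=3, swap data[3],data[5] → 6 12 11 10 18 19 8 14 15
j=6: data[6]=8 ≤ 15 → i=4, swap data[4],data[6] → 6 12 11 10 8 19 18 14 15
(after j=6) data = 6 12 11 10 8 19 18 14 15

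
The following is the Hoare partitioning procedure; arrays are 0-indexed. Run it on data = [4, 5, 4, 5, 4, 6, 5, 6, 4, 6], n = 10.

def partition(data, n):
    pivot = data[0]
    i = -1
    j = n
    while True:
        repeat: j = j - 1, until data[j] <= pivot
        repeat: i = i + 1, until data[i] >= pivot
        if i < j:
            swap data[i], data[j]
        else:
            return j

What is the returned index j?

pivot = data[0] = 4; i = -1, j = 10
j→8 (data[8]=4≤4), i→0 (data[0]=4≥4); i<j, swap → [4, 5, 4, 5, 4, 6, 5, 6, 4, 6]
j→4 (data[4]=4≤4), i→1 (data[1]=5≥4); i<j, swap → [4, 4, 4, 5, 5, 6, 5, 6, 4, 6]
j→2, i→2; i≥j, return j=2. data = [4, 4, 4, 5, 5, 6, 5, 6, 4, 6]

2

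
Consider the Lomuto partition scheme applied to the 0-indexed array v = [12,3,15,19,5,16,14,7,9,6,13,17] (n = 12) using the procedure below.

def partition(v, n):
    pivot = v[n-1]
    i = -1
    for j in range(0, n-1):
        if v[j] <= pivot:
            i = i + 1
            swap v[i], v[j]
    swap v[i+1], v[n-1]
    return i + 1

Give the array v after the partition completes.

[12,3,15,5,16,14,7,9,6,13,17,19]

pivot=17, i=-1
j=0: 12≤17, i=0, swap(0,0) ⇒ [12,3,15,19,5,16,14,7,9,6,13,17]
j=1: 3≤17, i=1, swap(1,1) ⇒ [12,3,15,19,5,16,14,7,9,6,13,17]
j=2: 15≤17, i=2, swap(2,2) ⇒ [12,3,15,19,5,16,14,7,9,6,13,17]
j=3: 19>17, skip
j=4: 5≤17, i=3, swap(3,4) ⇒ [12,3,15,5,19,16,14,7,9,6,13,17]
j=5: 16≤17, i=4, swap(4,5) ⇒ [12,3,15,5,16,19,14,7,9,6,13,17]
j=6: 14≤17, i=5, swap(5,6) ⇒ [12,3,15,5,16,14,19,7,9,6,13,17]
j=7: 7≤17, i=6, swap(6,7) ⇒ [12,3,15,5,16,14,7,19,9,6,13,17]
j=8: 9≤17, i=7, swap(7,8) ⇒ [12,3,15,5,16,14,7,9,19,6,13,17]
j=9: 6≤17, i=8, swap(8,9) ⇒ [12,3,15,5,16,14,7,9,6,19,13,17]
j=10: 13≤17, i=9, swap(9,10) ⇒ [12,3,15,5,16,14,7,9,6,13,19,17]
swap(10,11) ⇒ [12,3,15,5,16,14,7,9,6,13,17,19]; return 10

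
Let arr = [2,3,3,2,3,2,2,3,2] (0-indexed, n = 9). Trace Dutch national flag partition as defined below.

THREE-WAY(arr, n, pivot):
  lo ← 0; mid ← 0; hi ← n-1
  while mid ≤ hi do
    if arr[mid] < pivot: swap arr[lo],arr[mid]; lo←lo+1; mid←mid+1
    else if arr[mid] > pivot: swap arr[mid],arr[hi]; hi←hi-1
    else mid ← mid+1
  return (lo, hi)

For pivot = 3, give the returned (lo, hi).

(5, 8)

pivot = 3; lo=0, mid=0, hi=8
arr[mid]=2<3: swap arr[0],arr[0]; lo=1,mid=1 → [2,3,3,2,3,2,2,3,2]
arr[mid]=3=3: mid=2
arr[mid]=3=3: mid=3
arr[mid]=2<3: swap arr[1],arr[3]; lo=2,mid=4 → [2,2,3,3,3,2,2,3,2]
arr[mid]=3=3: mid=5
arr[mid]=2<3: swap arr[2],arr[5]; lo=3,mid=6 → [2,2,2,3,3,3,2,3,2]
arr[mid]=2<3: swap arr[3],arr[6]; lo=4,mid=7 → [2,2,2,2,3,3,3,3,2]
arr[mid]=3=3: mid=8
arr[mid]=2<3: swap arr[4],arr[8]; lo=5,mid=9 → [2,2,2,2,2,3,3,3,3]
end: lo=5, hi=8; arr = [2,2,2,2,2,3,3,3,3]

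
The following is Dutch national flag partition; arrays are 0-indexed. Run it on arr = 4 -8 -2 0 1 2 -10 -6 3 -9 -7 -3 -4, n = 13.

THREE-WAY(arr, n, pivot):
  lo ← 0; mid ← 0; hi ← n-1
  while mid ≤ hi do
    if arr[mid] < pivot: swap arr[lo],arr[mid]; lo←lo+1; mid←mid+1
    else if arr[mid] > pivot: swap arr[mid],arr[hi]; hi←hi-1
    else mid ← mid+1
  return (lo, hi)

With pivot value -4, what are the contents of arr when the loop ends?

-8 -7 -9 -6 -10 -4 2 3 1 0 -3 -2 4

lo=0 mid=0 hi=12
4>-4: swap(0,12), hi=11 ⇒ -4 -8 -2 0 1 2 -10 -6 3 -9 -7 -3 4
-4=-4: mid=1
-8<-4: swap(0,1), lo=1 mid=2 ⇒ -8 -4 -2 0 1 2 -10 -6 3 -9 -7 -3 4
-2>-4: swap(2,11), hi=10 ⇒ -8 -4 -3 0 1 2 -10 -6 3 -9 -7 -2 4
-3>-4: swap(2,10), hi=9 ⇒ -8 -4 -7 0 1 2 -10 -6 3 -9 -3 -2 4
-7<-4: swap(1,2), lo=2 mid=3 ⇒ -8 -7 -4 0 1 2 -10 -6 3 -9 -3 -2 4
0>-4: swap(3,9), hi=8 ⇒ -8 -7 -4 -9 1 2 -10 -6 3 0 -3 -2 4
-9<-4: swap(2,3), lo=3 mid=4 ⇒ -8 -7 -9 -4 1 2 -10 -6 3 0 -3 -2 4
1>-4: swap(4,8), hi=7 ⇒ -8 -7 -9 -4 3 2 -10 -6 1 0 -3 -2 4
3>-4: swap(4,7), hi=6 ⇒ -8 -7 -9 -4 -6 2 -10 3 1 0 -3 -2 4
-6<-4: swap(3,4), lo=4 mid=5 ⇒ -8 -7 -9 -6 -4 2 -10 3 1 0 -3 -2 4
2>-4: swap(5,6), hi=5 ⇒ -8 -7 -9 -6 -4 -10 2 3 1 0 -3 -2 4
-10<-4: swap(4,5), lo=5 mid=6 ⇒ -8 -7 -9 -6 -10 -4 2 3 1 0 -3 -2 4
done. lo=5 hi=5; arr=-8 -7 -9 -6 -10 -4 2 3 1 0 -3 -2 4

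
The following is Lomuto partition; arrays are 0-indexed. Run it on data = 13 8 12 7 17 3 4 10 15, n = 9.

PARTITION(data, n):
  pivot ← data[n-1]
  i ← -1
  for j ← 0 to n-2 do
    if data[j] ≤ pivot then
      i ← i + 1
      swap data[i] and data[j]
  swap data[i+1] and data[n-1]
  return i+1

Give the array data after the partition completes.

pivot=15, i=-1
j=0: 13≤15, i=0, swap(0,0) ⇒ 13 8 12 7 17 3 4 10 15
j=1: 8≤15, i=1, swap(1,1) ⇒ 13 8 12 7 17 3 4 10 15
j=2: 12≤15, i=2, swap(2,2) ⇒ 13 8 12 7 17 3 4 10 15
j=3: 7≤15, i=3, swap(3,3) ⇒ 13 8 12 7 17 3 4 10 15
j=4: 17>15, skip
j=5: 3≤15, i=4, swap(4,5) ⇒ 13 8 12 7 3 17 4 10 15
j=6: 4≤15, i=5, swap(5,6) ⇒ 13 8 12 7 3 4 17 10 15
j=7: 10≤15, i=6, swap(6,7) ⇒ 13 8 12 7 3 4 10 17 15
swap(7,8) ⇒ 13 8 12 7 3 4 10 15 17; return 7

13 8 12 7 3 4 10 15 17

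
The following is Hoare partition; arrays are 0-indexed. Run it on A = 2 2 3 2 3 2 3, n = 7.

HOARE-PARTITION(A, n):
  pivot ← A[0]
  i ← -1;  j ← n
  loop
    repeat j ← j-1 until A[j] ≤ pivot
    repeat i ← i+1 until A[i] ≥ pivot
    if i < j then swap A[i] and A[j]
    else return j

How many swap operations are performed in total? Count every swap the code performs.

pivot=2
j stops at 5 (2), i stops at 0 (2); swap ⇒ 2 2 3 2 3 2 3
j stops at 3 (2), i stops at 1 (2); swap ⇒ 2 2 3 2 3 2 3
j stops at 1, i stops at 2; i≥j ⇒ return 1. A=2 2 3 2 3 2 3

2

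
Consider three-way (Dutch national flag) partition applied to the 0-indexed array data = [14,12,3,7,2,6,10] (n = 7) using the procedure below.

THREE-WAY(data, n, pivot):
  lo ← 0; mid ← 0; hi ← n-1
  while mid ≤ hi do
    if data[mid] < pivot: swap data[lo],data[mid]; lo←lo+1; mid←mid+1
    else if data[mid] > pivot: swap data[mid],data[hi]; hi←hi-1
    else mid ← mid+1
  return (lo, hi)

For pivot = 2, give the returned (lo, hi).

pivot = 2; lo=0, mid=0, hi=6
data[mid]=14>2: swap data[0],data[6]; hi=5 → [10,12,3,7,2,6,14]
data[mid]=10>2: swap data[0],data[5]; hi=4 → [6,12,3,7,2,10,14]
data[mid]=6>2: swap data[0],data[4]; hi=3 → [2,12,3,7,6,10,14]
data[mid]=2=2: mid=1
data[mid]=12>2: swap data[1],data[3]; hi=2 → [2,7,3,12,6,10,14]
data[mid]=7>2: swap data[1],data[2]; hi=1 → [2,3,7,12,6,10,14]
data[mid]=3>2: swap data[1],data[1]; hi=0 → [2,3,7,12,6,10,14]
end: lo=0, hi=0; data = [2,3,7,12,6,10,14]

(0, 0)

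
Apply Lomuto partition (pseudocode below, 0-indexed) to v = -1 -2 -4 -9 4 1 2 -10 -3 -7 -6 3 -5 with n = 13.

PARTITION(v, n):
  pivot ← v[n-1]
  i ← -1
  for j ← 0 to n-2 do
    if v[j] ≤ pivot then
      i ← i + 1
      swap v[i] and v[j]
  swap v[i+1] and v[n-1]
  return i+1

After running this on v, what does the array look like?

pivot = v[12] = -5; i = -1
j=0: v[0]=-1 > -5 → no swap
j=1: v[1]=-2 > -5 → no swap
j=2: v[2]=-4 > -5 → no swap
j=3: v[3]=-9 ≤ -5 → i=0, swap v[0],v[3] → -9 -2 -4 -1 4 1 2 -10 -3 -7 -6 3 -5
j=4: v[4]=4 > -5 → no swap
j=5: v[5]=1 > -5 → no swap
j=6: v[6]=2 > -5 → no swap
j=7: v[7]=-10 ≤ -5 → i=1, swap v[1],v[7] → -9 -10 -4 -1 4 1 2 -2 -3 -7 -6 3 -5
j=8: v[8]=-3 > -5 → no swap
j=9: v[9]=-7 ≤ -5 → i=2, swap v[2],v[9] → -9 -10 -7 -1 4 1 2 -2 -3 -4 -6 3 -5
j=10: v[10]=-6 ≤ -5 → i=3, swap v[3],v[10] → -9 -10 -7 -6 4 1 2 -2 -3 -4 -1 3 -5
j=11: v[11]=3 > -5 → no swap
final swap v[4],v[12] → -9 -10 -7 -6 -5 1 2 -2 -3 -4 -1 3 4; return 4

-9 -10 -7 -6 -5 1 2 -2 -3 -4 -1 3 4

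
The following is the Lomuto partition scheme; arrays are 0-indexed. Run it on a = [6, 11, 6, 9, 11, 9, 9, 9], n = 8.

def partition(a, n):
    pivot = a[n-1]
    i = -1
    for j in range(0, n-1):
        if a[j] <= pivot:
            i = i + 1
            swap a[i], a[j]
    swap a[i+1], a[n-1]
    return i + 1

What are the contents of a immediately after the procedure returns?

[6, 6, 9, 9, 9, 9, 11, 11]

pivot = a[7] = 9; i = -1
j=0: a[0]=6 ≤ 9 → i=0, swap a[0],a[0] (no change) → [6, 11, 6, 9, 11, 9, 9, 9]
j=1: a[1]=11 > 9 → no swap
j=2: a[2]=6 ≤ 9 → i=1, swap a[1],a[2] → [6, 6, 11, 9, 11, 9, 9, 9]
j=3: a[3]=9 ≤ 9 → i=2, swap a[2],a[3] → [6, 6, 9, 11, 11, 9, 9, 9]
j=4: a[4]=11 > 9 → no swap
j=5: a[5]=9 ≤ 9 → i=3, swap a[3],a[5] → [6, 6, 9, 9, 11, 11, 9, 9]
j=6: a[6]=9 ≤ 9 → i=4, swap a[4],a[6] → [6, 6, 9, 9, 9, 11, 11, 9]
final swap a[5],a[7] → [6, 6, 9, 9, 9, 9, 11, 11]; return 5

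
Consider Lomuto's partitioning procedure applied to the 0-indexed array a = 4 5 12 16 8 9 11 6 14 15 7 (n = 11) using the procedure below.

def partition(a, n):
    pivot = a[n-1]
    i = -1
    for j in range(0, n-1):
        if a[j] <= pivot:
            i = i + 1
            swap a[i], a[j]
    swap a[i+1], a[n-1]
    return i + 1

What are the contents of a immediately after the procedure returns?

pivot = a[10] = 7; i = -1
j=0: a[0]=4 ≤ 7 → i=0, swap a[0],a[0] (no change) → 4 5 12 16 8 9 11 6 14 15 7
j=1: a[1]=5 ≤ 7 → i=1, swap a[1],a[1] (no change) → 4 5 12 16 8 9 11 6 14 15 7
j=2: a[2]=12 > 7 → no swap
j=3: a[3]=16 > 7 → no swap
j=4: a[4]=8 > 7 → no swap
j=5: a[5]=9 > 7 → no swap
j=6: a[6]=11 > 7 → no swap
j=7: a[7]=6 ≤ 7 → i=2, swap a[2],a[7] → 4 5 6 16 8 9 11 12 14 15 7
j=8: a[8]=14 > 7 → no swap
j=9: a[9]=15 > 7 → no swap
final swap a[3],a[10] → 4 5 6 7 8 9 11 12 14 15 16; return 3

4 5 6 7 8 9 11 12 14 15 16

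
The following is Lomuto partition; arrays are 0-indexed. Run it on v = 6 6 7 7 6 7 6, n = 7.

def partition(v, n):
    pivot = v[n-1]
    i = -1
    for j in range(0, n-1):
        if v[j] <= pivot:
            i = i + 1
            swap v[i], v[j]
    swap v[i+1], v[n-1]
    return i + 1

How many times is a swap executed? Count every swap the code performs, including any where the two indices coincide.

4

pivot=6, i=-1
j=0: 6≤6, i=0, swap(0,0) ⇒ 6 6 7 7 6 7 6
j=1: 6≤6, i=1, swap(1,1) ⇒ 6 6 7 7 6 7 6
j=2: 7>6, skip
j=3: 7>6, skip
j=4: 6≤6, i=2, swap(2,4) ⇒ 6 6 6 7 7 7 6
j=5: 7>6, skip
swap(3,6) ⇒ 6 6 6 6 7 7 7; return 3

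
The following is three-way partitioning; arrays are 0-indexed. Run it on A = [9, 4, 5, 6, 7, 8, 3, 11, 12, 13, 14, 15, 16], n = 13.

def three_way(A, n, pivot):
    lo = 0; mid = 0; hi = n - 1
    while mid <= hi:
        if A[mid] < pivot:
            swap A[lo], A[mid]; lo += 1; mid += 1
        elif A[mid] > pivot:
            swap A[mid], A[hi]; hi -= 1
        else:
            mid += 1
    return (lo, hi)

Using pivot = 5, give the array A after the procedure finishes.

[3, 4, 5, 7, 8, 6, 11, 12, 13, 14, 15, 16, 9]

lo=0 mid=0 hi=12
9>5: swap(0,12), hi=11 ⇒ [16, 4, 5, 6, 7, 8, 3, 11, 12, 13, 14, 15, 9]
16>5: swap(0,11), hi=10 ⇒ [15, 4, 5, 6, 7, 8, 3, 11, 12, 13, 14, 16, 9]
15>5: swap(0,10), hi=9 ⇒ [14, 4, 5, 6, 7, 8, 3, 11, 12, 13, 15, 16, 9]
14>5: swap(0,9), hi=8 ⇒ [13, 4, 5, 6, 7, 8, 3, 11, 12, 14, 15, 16, 9]
13>5: swap(0,8), hi=7 ⇒ [12, 4, 5, 6, 7, 8, 3, 11, 13, 14, 15, 16, 9]
12>5: swap(0,7), hi=6 ⇒ [11, 4, 5, 6, 7, 8, 3, 12, 13, 14, 15, 16, 9]
11>5: swap(0,6), hi=5 ⇒ [3, 4, 5, 6, 7, 8, 11, 12, 13, 14, 15, 16, 9]
3<5: swap(0,0), lo=1 mid=1 ⇒ [3, 4, 5, 6, 7, 8, 11, 12, 13, 14, 15, 16, 9]
4<5: swap(1,1), lo=2 mid=2 ⇒ [3, 4, 5, 6, 7, 8, 11, 12, 13, 14, 15, 16, 9]
5=5: mid=3
6>5: swap(3,5), hi=4 ⇒ [3, 4, 5, 8, 7, 6, 11, 12, 13, 14, 15, 16, 9]
8>5: swap(3,4), hi=3 ⇒ [3, 4, 5, 7, 8, 6, 11, 12, 13, 14, 15, 16, 9]
7>5: swap(3,3), hi=2 ⇒ [3, 4, 5, 7, 8, 6, 11, 12, 13, 14, 15, 16, 9]
done. lo=2 hi=2; A=[3, 4, 5, 7, 8, 6, 11, 12, 13, 14, 15, 16, 9]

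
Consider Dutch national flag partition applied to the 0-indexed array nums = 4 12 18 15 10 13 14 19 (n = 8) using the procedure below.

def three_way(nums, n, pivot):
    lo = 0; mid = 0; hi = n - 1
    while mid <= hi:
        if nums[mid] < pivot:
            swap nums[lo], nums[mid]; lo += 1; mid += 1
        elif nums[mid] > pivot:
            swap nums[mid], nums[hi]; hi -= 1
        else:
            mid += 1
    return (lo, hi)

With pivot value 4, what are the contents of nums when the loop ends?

4 18 15 10 13 14 19 12

lo=0 mid=0 hi=7
4=4: mid=1
12>4: swap(1,7), hi=6 ⇒ 4 19 18 15 10 13 14 12
19>4: swap(1,6), hi=5 ⇒ 4 14 18 15 10 13 19 12
14>4: swap(1,5), hi=4 ⇒ 4 13 18 15 10 14 19 12
13>4: swap(1,4), hi=3 ⇒ 4 10 18 15 13 14 19 12
10>4: swap(1,3), hi=2 ⇒ 4 15 18 10 13 14 19 12
15>4: swap(1,2), hi=1 ⇒ 4 18 15 10 13 14 19 12
18>4: swap(1,1), hi=0 ⇒ 4 18 15 10 13 14 19 12
done. lo=0 hi=0; nums=4 18 15 10 13 14 19 12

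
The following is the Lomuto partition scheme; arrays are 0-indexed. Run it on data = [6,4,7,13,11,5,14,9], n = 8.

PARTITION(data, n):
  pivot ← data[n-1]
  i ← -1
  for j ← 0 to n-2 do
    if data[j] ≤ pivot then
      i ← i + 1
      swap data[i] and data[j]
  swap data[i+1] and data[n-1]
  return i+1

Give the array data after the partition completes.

[6,4,7,5,9,13,14,11]

pivot=9, i=-1
j=0: 6≤9, i=0, swap(0,0) ⇒ [6,4,7,13,11,5,14,9]
j=1: 4≤9, i=1, swap(1,1) ⇒ [6,4,7,13,11,5,14,9]
j=2: 7≤9, i=2, swap(2,2) ⇒ [6,4,7,13,11,5,14,9]
j=3: 13>9, skip
j=4: 11>9, skip
j=5: 5≤9, i=3, swap(3,5) ⇒ [6,4,7,5,11,13,14,9]
j=6: 14>9, skip
swap(4,7) ⇒ [6,4,7,5,9,13,14,11]; return 4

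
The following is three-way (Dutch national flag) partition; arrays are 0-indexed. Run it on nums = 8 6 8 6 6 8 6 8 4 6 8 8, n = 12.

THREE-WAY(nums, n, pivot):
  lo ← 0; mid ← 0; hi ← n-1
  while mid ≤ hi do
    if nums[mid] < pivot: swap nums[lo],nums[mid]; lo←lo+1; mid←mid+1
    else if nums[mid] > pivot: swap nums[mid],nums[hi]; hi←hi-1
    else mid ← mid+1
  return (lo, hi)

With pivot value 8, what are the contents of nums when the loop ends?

6 6 6 6 4 6 8 8 8 8 8 8

lo=0 mid=0 hi=11
8=8: mid=1
6<8: swap(0,1), lo=1 mid=2 ⇒ 6 8 8 6 6 8 6 8 4 6 8 8
8=8: mid=3
6<8: swap(1,3), lo=2 mid=4 ⇒ 6 6 8 8 6 8 6 8 4 6 8 8
6<8: swap(2,4), lo=3 mid=5 ⇒ 6 6 6 8 8 8 6 8 4 6 8 8
8=8: mid=6
6<8: swap(3,6), lo=4 mid=7 ⇒ 6 6 6 6 8 8 8 8 4 6 8 8
8=8: mid=8
4<8: swap(4,8), lo=5 mid=9 ⇒ 6 6 6 6 4 8 8 8 8 6 8 8
6<8: swap(5,9), lo=6 mid=10 ⇒ 6 6 6 6 4 6 8 8 8 8 8 8
8=8: mid=11
8=8: mid=12
done. lo=6 hi=11; nums=6 6 6 6 4 6 8 8 8 8 8 8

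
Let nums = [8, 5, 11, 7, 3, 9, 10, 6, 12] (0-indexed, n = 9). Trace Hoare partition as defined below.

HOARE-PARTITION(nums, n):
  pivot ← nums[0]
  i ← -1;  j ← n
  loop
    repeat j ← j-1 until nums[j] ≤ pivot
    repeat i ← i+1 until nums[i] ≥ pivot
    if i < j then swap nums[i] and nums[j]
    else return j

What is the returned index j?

3

pivot = nums[0] = 8; i = -1, j = 9
j→7 (nums[7]=6≤8), i→0 (nums[0]=8≥8); i<j, swap → [6, 5, 11, 7, 3, 9, 10, 8, 12]
j→4 (nums[4]=3≤8), i→2 (nums[2]=11≥8); i<j, swap → [6, 5, 3, 7, 11, 9, 10, 8, 12]
j→3, i→4; i≥j, return j=3. nums = [6, 5, 3, 7, 11, 9, 10, 8, 12]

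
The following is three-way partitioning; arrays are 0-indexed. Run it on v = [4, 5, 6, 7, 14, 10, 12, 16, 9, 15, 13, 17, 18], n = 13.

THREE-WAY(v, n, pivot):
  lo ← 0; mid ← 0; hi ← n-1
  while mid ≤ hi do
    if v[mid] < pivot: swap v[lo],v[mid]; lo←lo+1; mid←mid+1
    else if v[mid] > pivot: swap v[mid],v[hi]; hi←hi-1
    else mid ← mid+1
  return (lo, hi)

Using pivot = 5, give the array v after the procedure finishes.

[4, 5, 7, 14, 10, 12, 16, 9, 15, 13, 17, 18, 6]

lo=0 mid=0 hi=12
4<5: swap(0,0), lo=1 mid=1 ⇒ [4, 5, 6, 7, 14, 10, 12, 16, 9, 15, 13, 17, 18]
5=5: mid=2
6>5: swap(2,12), hi=11 ⇒ [4, 5, 18, 7, 14, 10, 12, 16, 9, 15, 13, 17, 6]
18>5: swap(2,11), hi=10 ⇒ [4, 5, 17, 7, 14, 10, 12, 16, 9, 15, 13, 18, 6]
17>5: swap(2,10), hi=9 ⇒ [4, 5, 13, 7, 14, 10, 12, 16, 9, 15, 17, 18, 6]
13>5: swap(2,9), hi=8 ⇒ [4, 5, 15, 7, 14, 10, 12, 16, 9, 13, 17, 18, 6]
15>5: swap(2,8), hi=7 ⇒ [4, 5, 9, 7, 14, 10, 12, 16, 15, 13, 17, 18, 6]
9>5: swap(2,7), hi=6 ⇒ [4, 5, 16, 7, 14, 10, 12, 9, 15, 13, 17, 18, 6]
16>5: swap(2,6), hi=5 ⇒ [4, 5, 12, 7, 14, 10, 16, 9, 15, 13, 17, 18, 6]
12>5: swap(2,5), hi=4 ⇒ [4, 5, 10, 7, 14, 12, 16, 9, 15, 13, 17, 18, 6]
10>5: swap(2,4), hi=3 ⇒ [4, 5, 14, 7, 10, 12, 16, 9, 15, 13, 17, 18, 6]
14>5: swap(2,3), hi=2 ⇒ [4, 5, 7, 14, 10, 12, 16, 9, 15, 13, 17, 18, 6]
7>5: swap(2,2), hi=1 ⇒ [4, 5, 7, 14, 10, 12, 16, 9, 15, 13, 17, 18, 6]
done. lo=1 hi=1; v=[4, 5, 7, 14, 10, 12, 16, 9, 15, 13, 17, 18, 6]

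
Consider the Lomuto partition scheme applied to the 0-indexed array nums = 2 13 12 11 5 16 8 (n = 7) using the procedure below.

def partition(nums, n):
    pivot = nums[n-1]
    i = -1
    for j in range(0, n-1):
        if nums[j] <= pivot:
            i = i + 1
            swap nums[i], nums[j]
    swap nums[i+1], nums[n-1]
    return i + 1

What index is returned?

pivot = nums[6] = 8; i = -1
j=0: nums[0]=2 ≤ 8 → i=0, swap nums[0],nums[0] (no change) → 2 13 12 11 5 16 8
j=1: nums[1]=13 > 8 → no swap
j=2: nums[2]=12 > 8 → no swap
j=3: nums[3]=11 > 8 → no swap
j=4: nums[4]=5 ≤ 8 → i=1, swap nums[1],nums[4] → 2 5 12 11 13 16 8
j=5: nums[5]=16 > 8 → no swap
final swap nums[2],nums[6] → 2 5 8 11 13 16 12; return 2

2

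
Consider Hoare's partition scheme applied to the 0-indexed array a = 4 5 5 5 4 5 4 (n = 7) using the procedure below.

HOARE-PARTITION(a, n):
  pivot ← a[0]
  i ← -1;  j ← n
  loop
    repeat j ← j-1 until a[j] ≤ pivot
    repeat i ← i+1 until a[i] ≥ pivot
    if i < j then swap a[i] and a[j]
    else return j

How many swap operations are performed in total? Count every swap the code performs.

pivot = a[0] = 4; i = -1, j = 7
j→6 (a[6]=4≤4), i→0 (a[0]=4≥4); i<j, swap → 4 5 5 5 4 5 4
j→4 (a[4]=4≤4), i→1 (a[1]=5≥4); i<j, swap → 4 4 5 5 5 5 4
j→1, i→2; i≥j, return j=1. a = 4 4 5 5 5 5 4

2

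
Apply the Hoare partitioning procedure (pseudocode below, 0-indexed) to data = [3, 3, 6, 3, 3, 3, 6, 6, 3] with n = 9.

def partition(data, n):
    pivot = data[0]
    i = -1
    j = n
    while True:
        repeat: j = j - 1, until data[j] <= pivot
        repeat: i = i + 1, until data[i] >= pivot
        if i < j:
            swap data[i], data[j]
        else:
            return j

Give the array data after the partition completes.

pivot = data[0] = 3; i = -1, j = 9
j→8 (data[8]=3≤3), i→0 (data[0]=3≥3); i<j, swap → [3, 3, 6, 3, 3, 3, 6, 6, 3]
j→5 (data[5]=3≤3), i→1 (data[1]=3≥3); i<j, swap → [3, 3, 6, 3, 3, 3, 6, 6, 3]
j→4 (data[4]=3≤3), i→2 (data[2]=6≥3); i<j, swap → [3, 3, 3, 3, 6, 3, 6, 6, 3]
j→3, i→3; i≥j, return j=3. data = [3, 3, 3, 3, 6, 3, 6, 6, 3]

[3, 3, 3, 3, 6, 3, 6, 6, 3]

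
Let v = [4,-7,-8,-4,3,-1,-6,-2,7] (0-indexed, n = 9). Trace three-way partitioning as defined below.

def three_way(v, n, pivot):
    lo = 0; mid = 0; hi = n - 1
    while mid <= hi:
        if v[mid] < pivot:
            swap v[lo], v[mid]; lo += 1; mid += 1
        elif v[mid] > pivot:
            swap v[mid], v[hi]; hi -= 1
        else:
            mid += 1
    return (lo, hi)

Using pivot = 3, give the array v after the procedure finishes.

[-2,-7,-8,-4,-1,-6,3,7,4]

pivot = 3; lo=0, mid=0, hi=8
v[mid]=4>3: swap v[0],v[8]; hi=7 → [7,-7,-8,-4,3,-1,-6,-2,4]
v[mid]=7>3: swap v[0],v[7]; hi=6 → [-2,-7,-8,-4,3,-1,-6,7,4]
v[mid]=-2<3: swap v[0],v[0]; lo=1,mid=1 → [-2,-7,-8,-4,3,-1,-6,7,4]
v[mid]=-7<3: swap v[1],v[1]; lo=2,mid=2 → [-2,-7,-8,-4,3,-1,-6,7,4]
v[mid]=-8<3: swap v[2],v[2]; lo=3,mid=3 → [-2,-7,-8,-4,3,-1,-6,7,4]
v[mid]=-4<3: swap v[3],v[3]; lo=4,mid=4 → [-2,-7,-8,-4,3,-1,-6,7,4]
v[mid]=3=3: mid=5
v[mid]=-1<3: swap v[4],v[5]; lo=5,mid=6 → [-2,-7,-8,-4,-1,3,-6,7,4]
v[mid]=-6<3: swap v[5],v[6]; lo=6,mid=7 → [-2,-7,-8,-4,-1,-6,3,7,4]
end: lo=6, hi=6; v = [-2,-7,-8,-4,-1,-6,3,7,4]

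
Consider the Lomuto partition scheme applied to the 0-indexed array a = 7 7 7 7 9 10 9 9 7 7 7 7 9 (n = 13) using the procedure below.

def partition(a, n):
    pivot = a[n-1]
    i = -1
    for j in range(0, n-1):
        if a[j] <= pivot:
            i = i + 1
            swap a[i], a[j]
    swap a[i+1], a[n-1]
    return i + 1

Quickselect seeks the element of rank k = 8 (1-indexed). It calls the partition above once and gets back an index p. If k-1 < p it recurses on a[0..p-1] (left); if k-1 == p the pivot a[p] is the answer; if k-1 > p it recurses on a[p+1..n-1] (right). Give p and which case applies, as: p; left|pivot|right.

11; left

pivot = a[12] = 9; i = -1
j=0: a[0]=7 ≤ 9 → i=0, swap a[0],a[0] (no change) → 7 7 7 7 9 10 9 9 7 7 7 7 9
j=1: a[1]=7 ≤ 9 → i=1, swap a[1],a[1] (no change) → 7 7 7 7 9 10 9 9 7 7 7 7 9
j=2: a[2]=7 ≤ 9 → i=2, swap a[2],a[2] (no change) → 7 7 7 7 9 10 9 9 7 7 7 7 9
j=3: a[3]=7 ≤ 9 → i=3, swap a[3],a[3] (no change) → 7 7 7 7 9 10 9 9 7 7 7 7 9
j=4: a[4]=9 ≤ 9 → i=4, swap a[4],a[4] (no change) → 7 7 7 7 9 10 9 9 7 7 7 7 9
j=5: a[5]=10 > 9 → no swap
j=6: a[6]=9 ≤ 9 → i=5, swap a[5],a[6] → 7 7 7 7 9 9 10 9 7 7 7 7 9
j=7: a[7]=9 ≤ 9 → i=6, swap a[6],a[7] → 7 7 7 7 9 9 9 10 7 7 7 7 9
j=8: a[8]=7 ≤ 9 → i=7, swap a[7],a[8] → 7 7 7 7 9 9 9 7 10 7 7 7 9
j=9: a[9]=7 ≤ 9 → i=8, swap a[8],a[9] → 7 7 7 7 9 9 9 7 7 10 7 7 9
j=10: a[10]=7 ≤ 9 → i=9, swap a[9],a[10] → 7 7 7 7 9 9 9 7 7 7 10 7 9
j=11: a[11]=7 ≤ 9 → i=10, swap a[10],a[11] → 7 7 7 7 9 9 9 7 7 7 7 10 9
final swap a[11],a[12] → 7 7 7 7 9 9 9 7 7 7 7 9 10; return 11
p = 11; k-1 = 7 < 11 ⇒ left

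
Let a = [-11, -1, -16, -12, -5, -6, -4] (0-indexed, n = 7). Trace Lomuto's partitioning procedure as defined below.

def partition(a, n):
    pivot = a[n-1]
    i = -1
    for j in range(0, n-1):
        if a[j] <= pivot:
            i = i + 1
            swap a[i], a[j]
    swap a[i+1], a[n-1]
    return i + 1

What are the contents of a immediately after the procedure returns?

pivot = a[6] = -4; i = -1
j=0: a[0]=-11 ≤ -4 → i=0, swap a[0],a[0] (no change) → [-11, -1, -16, -12, -5, -6, -4]
j=1: a[1]=-1 > -4 → no swap
j=2: a[2]=-16 ≤ -4 → i=1, swap a[1],a[2] → [-11, -16, -1, -12, -5, -6, -4]
j=3: a[3]=-12 ≤ -4 → i=2, swap a[2],a[3] → [-11, -16, -12, -1, -5, -6, -4]
j=4: a[4]=-5 ≤ -4 → i=3, swap a[3],a[4] → [-11, -16, -12, -5, -1, -6, -4]
j=5: a[5]=-6 ≤ -4 → i=4, swap a[4],a[5] → [-11, -16, -12, -5, -6, -1, -4]
final swap a[5],a[6] → [-11, -16, -12, -5, -6, -4, -1]; return 5

[-11, -16, -12, -5, -6, -4, -1]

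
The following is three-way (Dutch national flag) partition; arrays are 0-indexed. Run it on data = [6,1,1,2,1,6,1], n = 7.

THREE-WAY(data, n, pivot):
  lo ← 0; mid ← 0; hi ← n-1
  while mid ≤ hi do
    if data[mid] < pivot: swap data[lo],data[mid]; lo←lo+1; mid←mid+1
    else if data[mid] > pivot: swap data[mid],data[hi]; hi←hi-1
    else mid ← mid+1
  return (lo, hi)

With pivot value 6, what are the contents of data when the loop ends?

[1,1,2,1,1,6,6]

lo=0 mid=0 hi=6
6=6: mid=1
1<6: swap(0,1), lo=1 mid=2 ⇒ [1,6,1,2,1,6,1]
1<6: swap(1,2), lo=2 mid=3 ⇒ [1,1,6,2,1,6,1]
2<6: swap(2,3), lo=3 mid=4 ⇒ [1,1,2,6,1,6,1]
1<6: swap(3,4), lo=4 mid=5 ⇒ [1,1,2,1,6,6,1]
6=6: mid=6
1<6: swap(4,6), lo=5 mid=7 ⇒ [1,1,2,1,1,6,6]
done. lo=5 hi=6; data=[1,1,2,1,1,6,6]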